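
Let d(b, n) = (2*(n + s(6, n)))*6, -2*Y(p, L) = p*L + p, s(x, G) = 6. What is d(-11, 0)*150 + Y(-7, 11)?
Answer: 10842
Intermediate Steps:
Y(p, L) = -p/2 - L*p/2 (Y(p, L) = -(p*L + p)/2 = -(L*p + p)/2 = -(p + L*p)/2 = -p/2 - L*p/2)
d(b, n) = 72 + 12*n (d(b, n) = (2*(n + 6))*6 = (2*(6 + n))*6 = (12 + 2*n)*6 = 72 + 12*n)
d(-11, 0)*150 + Y(-7, 11) = (72 + 12*0)*150 - ½*(-7)*(1 + 11) = (72 + 0)*150 - ½*(-7)*12 = 72*150 + 42 = 10800 + 42 = 10842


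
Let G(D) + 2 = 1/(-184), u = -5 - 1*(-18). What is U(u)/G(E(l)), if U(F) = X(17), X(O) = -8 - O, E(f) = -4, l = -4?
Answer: 4600/369 ≈ 12.466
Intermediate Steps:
u = 13 (u = -5 + 18 = 13)
G(D) = -369/184 (G(D) = -2 + 1/(-184) = -2 - 1/184 = -369/184)
U(F) = -25 (U(F) = -8 - 1*17 = -8 - 17 = -25)
U(u)/G(E(l)) = -25/(-369/184) = -25*(-184/369) = 4600/369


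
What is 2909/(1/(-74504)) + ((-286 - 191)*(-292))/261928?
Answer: -14192053694731/65482 ≈ -2.1673e+8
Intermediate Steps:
2909/(1/(-74504)) + ((-286 - 191)*(-292))/261928 = 2909/(-1/74504) - 477*(-292)*(1/261928) = 2909*(-74504) + 139284*(1/261928) = -216732136 + 34821/65482 = -14192053694731/65482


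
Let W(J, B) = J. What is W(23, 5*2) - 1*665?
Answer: -642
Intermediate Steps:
W(23, 5*2) - 1*665 = 23 - 1*665 = 23 - 665 = -642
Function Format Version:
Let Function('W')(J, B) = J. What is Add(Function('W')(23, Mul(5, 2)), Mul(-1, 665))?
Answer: -642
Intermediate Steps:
Add(Function('W')(23, Mul(5, 2)), Mul(-1, 665)) = Add(23, Mul(-1, 665)) = Add(23, -665) = -642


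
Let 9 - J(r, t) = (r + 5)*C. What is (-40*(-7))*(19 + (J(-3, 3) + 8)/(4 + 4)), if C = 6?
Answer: 5495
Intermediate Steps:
J(r, t) = -21 - 6*r (J(r, t) = 9 - (r + 5)*6 = 9 - (5 + r)*6 = 9 - (30 + 6*r) = 9 + (-30 - 6*r) = -21 - 6*r)
(-40*(-7))*(19 + (J(-3, 3) + 8)/(4 + 4)) = (-40*(-7))*(19 + ((-21 - 6*(-3)) + 8)/(4 + 4)) = 280*(19 + ((-21 + 18) + 8)/8) = 280*(19 + (-3 + 8)*(⅛)) = 280*(19 + 5*(⅛)) = 280*(19 + 5/8) = 280*(157/8) = 5495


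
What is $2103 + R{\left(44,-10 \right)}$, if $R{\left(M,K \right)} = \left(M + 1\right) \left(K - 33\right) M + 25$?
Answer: $-83012$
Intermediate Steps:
$R{\left(M,K \right)} = 25 + M \left(1 + M\right) \left(-33 + K\right)$ ($R{\left(M,K \right)} = \left(1 + M\right) \left(-33 + K\right) M + 25 = M \left(1 + M\right) \left(-33 + K\right) + 25 = 25 + M \left(1 + M\right) \left(-33 + K\right)$)
$2103 + R{\left(44,-10 \right)} = 2103 - \left(1867 + 83248\right) = 2103 - 85115 = -83012$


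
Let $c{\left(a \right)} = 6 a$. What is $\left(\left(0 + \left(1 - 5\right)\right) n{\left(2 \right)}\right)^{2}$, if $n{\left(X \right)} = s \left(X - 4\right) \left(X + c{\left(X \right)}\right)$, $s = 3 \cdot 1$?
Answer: $112896$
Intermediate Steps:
$s = 3$
$n{\left(X \right)} = 21 X \left(-4 + X\right)$ ($n{\left(X \right)} = 3 \left(X - 4\right) \left(X + 6 X\right) = 3 \left(-4 + X\right) 7 X = 3 \cdot 7 X \left(-4 + X\right) = 21 X \left(-4 + X\right)$)
$\left(\left(0 + \left(1 - 5\right)\right) n{\left(2 \right)}\right)^{2} = \left(\left(0 + \left(1 - 5\right)\right) 21 \cdot 2 \left(-4 + 2\right)\right)^{2} = \left(\left(0 - 4\right) 21 \cdot 2 \left(-2\right)\right)^{2} = \left(\left(-4\right) \left(-84\right)\right)^{2} = 336^{2} = 112896$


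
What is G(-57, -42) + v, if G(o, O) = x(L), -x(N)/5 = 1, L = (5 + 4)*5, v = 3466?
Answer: 3461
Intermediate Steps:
L = 45 (L = 9*5 = 45)
x(N) = -5 (x(N) = -5*1 = -5)
G(o, O) = -5
G(-57, -42) + v = -5 + 3466 = 3461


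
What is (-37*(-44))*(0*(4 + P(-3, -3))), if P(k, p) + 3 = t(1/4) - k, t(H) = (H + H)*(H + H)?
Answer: 0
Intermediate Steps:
t(H) = 4*H² (t(H) = (2*H)*(2*H) = 4*H²)
P(k, p) = -11/4 - k (P(k, p) = -3 + (4*(1/4)² - k) = -3 + (4*(1*(¼))² - k) = -3 + (4*(¼)² - k) = -3 + (4*(1/16) - k) = -3 + (¼ - k) = -11/4 - k)
(-37*(-44))*(0*(4 + P(-3, -3))) = (-37*(-44))*(0*(4 + (-11/4 - 1*(-3)))) = 1628*(0*(4 + (-11/4 + 3))) = 1628*(0*(4 + ¼)) = 1628*(0*(17/4)) = 1628*0 = 0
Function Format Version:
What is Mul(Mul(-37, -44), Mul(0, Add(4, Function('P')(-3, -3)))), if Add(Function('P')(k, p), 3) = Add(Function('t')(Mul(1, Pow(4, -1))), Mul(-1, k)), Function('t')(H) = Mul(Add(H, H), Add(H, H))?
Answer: 0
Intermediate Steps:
Function('t')(H) = Mul(4, Pow(H, 2)) (Function('t')(H) = Mul(Mul(2, H), Mul(2, H)) = Mul(4, Pow(H, 2)))
Function('P')(k, p) = Add(Rational(-11, 4), Mul(-1, k)) (Function('P')(k, p) = Add(-3, Add(Mul(4, Pow(Mul(1, Pow(4, -1)), 2)), Mul(-1, k))) = Add(-3, Add(Mul(4, Pow(Mul(1, Rational(1, 4)), 2)), Mul(-1, k))) = Add(-3, Add(Mul(4, Pow(Rational(1, 4), 2)), Mul(-1, k))) = Add(-3, Add(Mul(4, Rational(1, 16)), Mul(-1, k))) = Add(-3, Add(Rational(1, 4), Mul(-1, k))) = Add(Rational(-11, 4), Mul(-1, k)))
Mul(Mul(-37, -44), Mul(0, Add(4, Function('P')(-3, -3)))) = Mul(Mul(-37, -44), Mul(0, Add(4, Add(Rational(-11, 4), Mul(-1, -3))))) = Mul(1628, Mul(0, Add(4, Add(Rational(-11, 4), 3)))) = Mul(1628, Mul(0, Add(4, Rational(1, 4)))) = Mul(1628, Mul(0, Rational(17, 4))) = Mul(1628, 0) = 0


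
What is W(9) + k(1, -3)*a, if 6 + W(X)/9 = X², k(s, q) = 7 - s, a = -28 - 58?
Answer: 159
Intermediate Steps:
a = -86
W(X) = -54 + 9*X²
W(9) + k(1, -3)*a = (-54 + 9*9²) + (7 - 1*1)*(-86) = (-54 + 9*81) + (7 - 1)*(-86) = (-54 + 729) + 6*(-86) = 675 - 516 = 159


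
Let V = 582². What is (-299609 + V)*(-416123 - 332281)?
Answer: -29273822460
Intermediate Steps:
V = 338724
(-299609 + V)*(-416123 - 332281) = (-299609 + 338724)*(-416123 - 332281) = 39115*(-748404) = -29273822460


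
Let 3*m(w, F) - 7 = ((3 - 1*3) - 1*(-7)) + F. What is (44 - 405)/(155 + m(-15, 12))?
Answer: -1083/491 ≈ -2.2057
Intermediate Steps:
m(w, F) = 14/3 + F/3 (m(w, F) = 7/3 + (((3 - 1*3) - 1*(-7)) + F)/3 = 7/3 + (((3 - 3) + 7) + F)/3 = 7/3 + ((0 + 7) + F)/3 = 7/3 + (7 + F)/3 = 7/3 + (7/3 + F/3) = 14/3 + F/3)
(44 - 405)/(155 + m(-15, 12)) = (44 - 405)/(155 + (14/3 + (⅓)*12)) = -361/(155 + (14/3 + 4)) = -361/(155 + 26/3) = -361/491/3 = -361*3/491 = -1083/491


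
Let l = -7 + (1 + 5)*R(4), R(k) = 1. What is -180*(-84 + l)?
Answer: 15300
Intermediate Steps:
l = -1 (l = -7 + (1 + 5)*1 = -7 + 6*1 = -7 + 6 = -1)
-180*(-84 + l) = -180*(-84 - 1) = -180*(-85) = 15300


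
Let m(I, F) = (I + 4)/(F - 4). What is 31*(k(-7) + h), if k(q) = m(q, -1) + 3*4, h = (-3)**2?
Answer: 3348/5 ≈ 669.60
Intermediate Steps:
m(I, F) = (4 + I)/(-4 + F)
h = 9
k(q) = 56/5 - q/5 (k(q) = (4 + q)/(-4 - 1) + 3*4 = (4 + q)/(-5) + 12 = -(4 + q)/5 + 12 = (-4/5 - q/5) + 12 = 56/5 - q/5)
31*(k(-7) + h) = 31*((56/5 - 1/5*(-7)) + 9) = 31*((56/5 + 7/5) + 9) = 31*(63/5 + 9) = 31*(108/5) = 3348/5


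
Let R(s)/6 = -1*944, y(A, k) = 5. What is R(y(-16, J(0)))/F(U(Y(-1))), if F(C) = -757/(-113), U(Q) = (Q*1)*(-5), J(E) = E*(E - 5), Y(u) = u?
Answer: -640032/757 ≈ -845.48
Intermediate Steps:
J(E) = E*(-5 + E)
U(Q) = -5*Q (U(Q) = Q*(-5) = -5*Q)
F(C) = 757/113 (F(C) = -757*(-1/113) = 757/113)
R(s) = -5664 (R(s) = 6*(-1*944) = 6*(-944) = -5664)
R(y(-16, J(0)))/F(U(Y(-1))) = -5664/757/113 = -5664*113/757 = -640032/757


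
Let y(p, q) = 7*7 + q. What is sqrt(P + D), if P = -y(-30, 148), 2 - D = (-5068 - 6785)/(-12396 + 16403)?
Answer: 2*I*sqrt(770858646)/4007 ≈ 13.858*I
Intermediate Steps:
D = 19867/4007 (D = 2 - (-5068 - 6785)/(-12396 + 16403) = 2 - (-11853)/4007 = 2 - 1*(-11853/4007) = 2 + 11853/4007 = 19867/4007 ≈ 4.9581)
y(p, q) = 49 + q
P = -197 (P = -(49 + 148) = -1*197 = -197)
sqrt(P + D) = sqrt(-197 + 19867/4007) = sqrt(-769512/4007) = 2*I*sqrt(770858646)/4007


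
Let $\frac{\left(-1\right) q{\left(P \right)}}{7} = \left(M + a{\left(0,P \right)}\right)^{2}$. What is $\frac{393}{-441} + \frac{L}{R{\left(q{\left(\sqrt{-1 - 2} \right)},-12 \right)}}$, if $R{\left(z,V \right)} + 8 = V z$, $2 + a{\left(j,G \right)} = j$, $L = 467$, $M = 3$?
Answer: $\frac{58693}{11172} \approx 5.2536$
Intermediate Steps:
$a{\left(j,G \right)} = -2 + j$
$q{\left(P \right)} = -7$ ($q{\left(P \right)} = - 7 \left(3 + \left(-2 + 0\right)\right)^{2} = - 7 \left(3 - 2\right)^{2} = - 7 \cdot 1^{2} = \left(-7\right) 1 = -7$)
$R{\left(z,V \right)} = -8 + V z$
$\frac{393}{-441} + \frac{L}{R{\left(q{\left(\sqrt{-1 - 2} \right)},-12 \right)}} = \frac{393}{-441} + \frac{467}{-8 - -84} = 393 \left(- \frac{1}{441}\right) + \frac{467}{-8 + 84} = - \frac{131}{147} + \frac{467}{76} = \frac{58693}{11172}$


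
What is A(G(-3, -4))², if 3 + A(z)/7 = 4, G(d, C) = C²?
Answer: 49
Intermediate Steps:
A(z) = 7 (A(z) = -21 + 7*4 = -21 + 28 = 7)
A(G(-3, -4))² = 7² = 49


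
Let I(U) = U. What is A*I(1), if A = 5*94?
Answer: 470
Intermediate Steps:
A = 470
A*I(1) = 470*1 = 470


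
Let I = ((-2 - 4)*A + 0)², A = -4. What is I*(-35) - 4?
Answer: -20164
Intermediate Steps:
I = 576 (I = ((-2 - 4)*(-4) + 0)² = (-6*(-4) + 0)² = (24 + 0)² = 24² = 576)
I*(-35) - 4 = 576*(-35) - 4 = -20160 - 4 = -20164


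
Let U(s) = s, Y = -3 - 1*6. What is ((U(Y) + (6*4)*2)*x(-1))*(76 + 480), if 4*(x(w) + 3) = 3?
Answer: -48789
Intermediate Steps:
Y = -9 (Y = -3 - 6 = -9)
x(w) = -9/4 (x(w) = -3 + (1/4)*3 = -3 + 3/4 = -9/4)
((U(Y) + (6*4)*2)*x(-1))*(76 + 480) = ((-9 + (6*4)*2)*(-9/4))*(76 + 480) = ((-9 + 24*2)*(-9/4))*556 = ((-9 + 48)*(-9/4))*556 = (39*(-9/4))*556 = -351/4*556 = -48789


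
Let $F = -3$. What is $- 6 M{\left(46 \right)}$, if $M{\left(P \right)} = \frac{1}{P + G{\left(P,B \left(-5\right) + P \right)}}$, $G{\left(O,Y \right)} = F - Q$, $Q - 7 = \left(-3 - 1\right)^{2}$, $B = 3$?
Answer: $- \frac{3}{10} \approx -0.3$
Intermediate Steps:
$Q = 23$ ($Q = 7 + \left(-3 - 1\right)^{2} = 7 + \left(-4\right)^{2} = 7 + 16 = 23$)
$G{\left(O,Y \right)} = -26$ ($G{\left(O,Y \right)} = -3 - 23 = -26$)
$M{\left(P \right)} = \frac{1}{-26 + P}$ ($M{\left(P \right)} = \frac{1}{P - 26} = \frac{1}{-26 + P}$)
$- 6 M{\left(46 \right)} = - \frac{6}{-26 + 46} = - \frac{6}{20} = \left(-6\right) \frac{1}{20} = - \frac{3}{10}$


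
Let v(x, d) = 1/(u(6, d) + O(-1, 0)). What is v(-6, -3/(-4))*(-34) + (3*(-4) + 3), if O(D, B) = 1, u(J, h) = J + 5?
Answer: -71/6 ≈ -11.833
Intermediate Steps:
u(J, h) = 5 + J
v(x, d) = 1/12 (v(x, d) = 1/((5 + 6) + 1) = 1/(11 + 1) = 1/12)
v(-6, -3/(-4))*(-34) + (3*(-4) + 3) = (1/12)*(-34) + (3*(-4) + 3) = -17/6 + (-12 + 3) = -17/6 - 9 = -71/6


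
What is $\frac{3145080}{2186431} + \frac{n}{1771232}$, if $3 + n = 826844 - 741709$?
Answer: $\frac{1439200395613}{968169138248} \approx 1.4865$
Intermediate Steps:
$n = 85132$ ($n = -3 + \left(826844 - 741709\right) = -3 + 85135 = 85132$)
$\frac{3145080}{2186431} + \frac{n}{1771232} = \frac{3145080}{2186431} + \frac{85132}{1771232} = 3145080 \cdot \frac{1}{2186431} + 85132 \cdot \frac{1}{1771232} = \frac{3145080}{2186431} + \frac{21283}{442808} = \frac{1439200395613}{968169138248}$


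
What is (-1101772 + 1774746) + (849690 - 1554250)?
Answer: -31586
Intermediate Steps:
(-1101772 + 1774746) + (849690 - 1554250) = 672974 - 704560 = -31586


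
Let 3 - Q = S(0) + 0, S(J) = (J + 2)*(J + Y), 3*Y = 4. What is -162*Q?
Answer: -54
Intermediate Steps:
Y = 4/3 (Y = (⅓)*4 = 4/3 ≈ 1.3333)
S(J) = (2 + J)*(4/3 + J) (S(J) = (J + 2)*(J + 4/3) = (2 + J)*(4/3 + J))
Q = ⅓ (Q = 3 - ((8/3 + 0² + (10/3)*0) + 0) = 3 - ((8/3 + 0 + 0) + 0) = 3 - (8/3 + 0) = 3 - 1*8/3 = 3 - 8/3 = ⅓ ≈ 0.33333)
-162*Q = -162*⅓ = -54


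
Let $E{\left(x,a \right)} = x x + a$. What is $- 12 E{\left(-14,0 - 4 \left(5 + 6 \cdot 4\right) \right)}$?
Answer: $-960$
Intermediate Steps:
$E{\left(x,a \right)} = a + x^{2}$ ($E{\left(x,a \right)} = x^{2} + a = a + x^{2}$)
$- 12 E{\left(-14,0 - 4 \left(5 + 6 \cdot 4\right) \right)} = - 12 \left(\left(0 - 4 \left(5 + 6 \cdot 4\right)\right) + \left(-14\right)^{2}\right) = - 12 \left(\left(0 - 4 \left(5 + 24\right)\right) + 196\right) = - 12 \left(\left(0 - 116\right) + 196\right) = - 12 \left(-116 + 196\right) = \left(-12\right) 80 = -960$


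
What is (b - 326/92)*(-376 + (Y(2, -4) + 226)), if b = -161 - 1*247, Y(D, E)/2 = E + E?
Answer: 1571273/23 ≈ 68316.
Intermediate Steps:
Y(D, E) = 4*E (Y(D, E) = 2*(E + E) = 2*(2*E) = 4*E)
b = -408 (b = -161 - 247 = -408)
(b - 326/92)*(-376 + (Y(2, -4) + 226)) = (-408 - 326/92)*(-376 + (4*(-4) + 226)) = (-408 - 326*1/92)*(-376 + (-16 + 226)) = (-408 - 163/46)*(-376 + 210) = -18931/46*(-166) = 1571273/23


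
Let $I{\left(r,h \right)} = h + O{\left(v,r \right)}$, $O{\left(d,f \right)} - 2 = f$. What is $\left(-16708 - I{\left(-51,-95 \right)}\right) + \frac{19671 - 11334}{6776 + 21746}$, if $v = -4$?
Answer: $- \frac{472430071}{28522} \approx -16564.0$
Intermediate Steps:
$O{\left(d,f \right)} = 2 + f$
$I{\left(r,h \right)} = 2 + h + r$ ($I{\left(r,h \right)} = h + \left(2 + r\right) = 2 + h + r$)
$\left(-16708 - I{\left(-51,-95 \right)}\right) + \frac{19671 - 11334}{6776 + 21746} = \left(-16708 - \left(2 - 95 - 51\right)\right) + \frac{19671 - 11334}{6776 + 21746} = \left(-16708 - -144\right) + \frac{8337}{28522} = \left(-16708 + 144\right) + 8337 \cdot \frac{1}{28522} = -16564 + \frac{8337}{28522} = - \frac{472430071}{28522}$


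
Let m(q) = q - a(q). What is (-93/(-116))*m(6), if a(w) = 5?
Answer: 93/116 ≈ 0.80172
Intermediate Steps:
m(q) = -5 + q (m(q) = q - 1*5 = q - 5 = -5 + q)
(-93/(-116))*m(6) = (-93/(-116))*(-5 + 6) = -93*(-1/116)*1 = (93/116)*1 = 93/116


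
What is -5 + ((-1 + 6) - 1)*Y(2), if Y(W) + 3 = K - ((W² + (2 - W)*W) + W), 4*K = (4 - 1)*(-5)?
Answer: -56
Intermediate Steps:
K = -15/4 (K = ((4 - 1)*(-5))/4 = (3*(-5))/4 = (¼)*(-15) = -15/4 ≈ -3.7500)
Y(W) = -27/4 - W - W² - W*(2 - W) (Y(W) = -3 + (-15/4 - ((W² + (2 - W)*W) + W)) = -3 + (-15/4 - ((W² + W*(2 - W)) + W)) = -3 + (-15/4 - (W + W² + W*(2 - W))) = -3 + (-15/4 + (-W - W² - W*(2 - W))) = -3 + (-15/4 - W - W² - W*(2 - W)) = -27/4 - W - W² - W*(2 - W))
-5 + ((-1 + 6) - 1)*Y(2) = -5 + ((-1 + 6) - 1)*(-27/4 - 3*2) = -5 + (5 - 1)*(-27/4 - 6) = -5 + 4*(-51/4) = -5 - 51 = -56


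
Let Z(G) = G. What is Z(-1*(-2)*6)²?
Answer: 144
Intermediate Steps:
Z(-1*(-2)*6)² = (-1*(-2)*6)² = (2*6)² = 12² = 144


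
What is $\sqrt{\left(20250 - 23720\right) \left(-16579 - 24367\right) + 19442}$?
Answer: $3 \sqrt{15789118} \approx 11921.0$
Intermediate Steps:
$\sqrt{\left(20250 - 23720\right) \left(-16579 - 24367\right) + 19442} = \sqrt{\left(-3470\right) \left(-40946\right) + 19442} = \sqrt{142082620 + 19442} = \sqrt{142102062} = 3 \sqrt{15789118}$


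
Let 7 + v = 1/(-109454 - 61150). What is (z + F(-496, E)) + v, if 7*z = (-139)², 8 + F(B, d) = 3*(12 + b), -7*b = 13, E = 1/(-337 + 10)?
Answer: 473523587/170604 ≈ 2775.6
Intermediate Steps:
E = -1/327 (E = 1/(-327) = -1/327 ≈ -0.0030581)
b = -13/7 (b = -⅐*13 = -13/7 ≈ -1.8571)
F(B, d) = 157/7 (F(B, d) = -8 + 3*(12 - 13/7) = -8 + 3*(71/7) = -8 + 213/7 = 157/7)
z = 19321/7 (z = (⅐)*(-139)² = (⅐)*19321 = 19321/7 ≈ 2760.1)
v = -1194229/170604 (v = -7 + 1/(-109454 - 61150) = -7 + 1/(-170604) = -7 - 1/170604 = -1194229/170604 ≈ -7.0000)
(z + F(-496, E)) + v = (19321/7 + 157/7) - 1194229/170604 = 19478/7 - 1194229/170604 = 473523587/170604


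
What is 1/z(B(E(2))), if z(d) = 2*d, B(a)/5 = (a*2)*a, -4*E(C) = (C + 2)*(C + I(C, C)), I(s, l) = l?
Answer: 1/320 ≈ 0.0031250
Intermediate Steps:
E(C) = -C*(2 + C)/2 (E(C) = -(C + 2)*(C + C)/4 = -(2 + C)*2*C/4 = -C*(2 + C)/2)
B(a) = 10*a**2 (B(a) = 5*((a*2)*a) = 5*((2*a)*a) = 5*(2*a**2) = 10*a**2)
1/z(B(E(2))) = 1/(2*(10*((1/2)*2*(-2 - 1*2))**2)) = 1/(2*(10*((1/2)*2*(-2 - 2))**2)) = 1/(2*(10*((1/2)*2*(-4))**2)) = 1/(2*(10*(-4)**2)) = 1/(2*(10*16)) = 1/(2*160) = 1/320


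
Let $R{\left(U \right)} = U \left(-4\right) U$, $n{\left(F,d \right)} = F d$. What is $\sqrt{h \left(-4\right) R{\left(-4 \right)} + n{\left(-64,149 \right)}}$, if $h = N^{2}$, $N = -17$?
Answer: $8 \sqrt{1007} \approx 253.87$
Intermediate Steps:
$R{\left(U \right)} = - 4 U^{2}$ ($R{\left(U \right)} = - 4 U U = - 4 U^{2}$)
$h = 289$ ($h = \left(-17\right)^{2} = 289$)
$\sqrt{h \left(-4\right) R{\left(-4 \right)} + n{\left(-64,149 \right)}} = \sqrt{289 \left(-4\right) \left(- 4 \left(-4\right)^{2}\right) - 9536} = \sqrt{- 1156 \left(\left(-4\right) 16\right) - 9536} = \sqrt{\left(-1156\right) \left(-64\right) - 9536} = \sqrt{73984 - 9536} = \sqrt{64448} = 8 \sqrt{1007}$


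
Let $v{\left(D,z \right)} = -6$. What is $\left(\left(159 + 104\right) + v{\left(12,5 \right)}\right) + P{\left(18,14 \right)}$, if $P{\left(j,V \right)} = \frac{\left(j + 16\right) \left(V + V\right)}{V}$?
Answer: $325$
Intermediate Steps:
$P{\left(j,V \right)} = 32 + 2 j$ ($P{\left(j,V \right)} = \frac{\left(16 + j\right) 2 V}{V} = \frac{2 V \left(16 + j\right)}{V} = 32 + 2 j$)
$\left(\left(159 + 104\right) + v{\left(12,5 \right)}\right) + P{\left(18,14 \right)} = \left(\left(159 + 104\right) - 6\right) + \left(32 + 2 \cdot 18\right) = \left(263 - 6\right) + \left(32 + 36\right) = 257 + 68 = 325$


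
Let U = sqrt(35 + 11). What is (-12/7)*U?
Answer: -12*sqrt(46)/7 ≈ -11.627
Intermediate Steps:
U = sqrt(46) ≈ 6.7823
(-12/7)*U = (-12/7)*sqrt(46) = (-12*1/7)*sqrt(46) = -12*sqrt(46)/7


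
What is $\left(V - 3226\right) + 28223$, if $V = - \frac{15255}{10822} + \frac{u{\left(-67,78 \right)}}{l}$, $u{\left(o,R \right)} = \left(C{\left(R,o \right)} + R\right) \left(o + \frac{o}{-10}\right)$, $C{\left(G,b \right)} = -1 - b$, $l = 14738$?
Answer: $\frac{9966421545779}{398736590} \approx 24995.0$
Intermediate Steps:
$u{\left(o,R \right)} = \frac{9 o \left(-1 + R - o\right)}{10}$ ($u{\left(o,R \right)} = \left(\left(-1 - o\right) + R\right) \left(o + \frac{o}{-10}\right) = \left(-1 + R - o\right) \left(o + o \left(- \frac{1}{10}\right)\right) = \left(-1 + R - o\right) \left(o - \frac{o}{10}\right) = \left(-1 + R - o\right) \frac{9 o}{10} = \frac{9 o \left(-1 + R - o\right)}{10}$)
$V = - \frac{796994451}{398736590}$ ($V = - \frac{15255}{10822} + \frac{\frac{9}{10} \left(-67\right) \left(-1 + 78 - -67\right)}{14738} = \left(-15255\right) \frac{1}{10822} + \frac{9}{10} \left(-67\right) \left(-1 + 78 + 67\right) \frac{1}{14738} = - \frac{15255}{10822} + \frac{9}{10} \left(-67\right) 144 \cdot \frac{1}{14738} = - \frac{15255}{10822} - \frac{21708}{36845} = - \frac{796994451}{398736590} \approx -1.9988$)
$\left(V - 3226\right) + 28223 = \left(- \frac{796994451}{398736590} - 3226\right) + 28223 = - \frac{1287121233791}{398736590} + 28223 = \frac{9966421545779}{398736590}$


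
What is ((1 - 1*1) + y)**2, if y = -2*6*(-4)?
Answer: 2304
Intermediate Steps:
y = 48 (y = -12*(-4) = 48)
((1 - 1*1) + y)**2 = ((1 - 1*1) + 48)**2 = ((1 - 1) + 48)**2 = (0 + 48)**2 = 48**2 = 2304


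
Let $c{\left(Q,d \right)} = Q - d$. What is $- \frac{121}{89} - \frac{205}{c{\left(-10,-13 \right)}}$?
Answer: $- \frac{18608}{267} \approx -69.693$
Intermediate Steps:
$- \frac{121}{89} - \frac{205}{c{\left(-10,-13 \right)}} = - \frac{121}{89} - \frac{205}{-10 - -13} = \left(-121\right) \frac{1}{89} - \frac{205}{-10 + 13} = - \frac{121}{89} - \frac{205}{3} = - \frac{18608}{267}$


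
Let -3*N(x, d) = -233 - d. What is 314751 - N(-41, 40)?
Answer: 314660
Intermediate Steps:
N(x, d) = 233/3 + d/3 (N(x, d) = -(-233 - d)/3 = 233/3 + d/3)
314751 - N(-41, 40) = 314751 - (233/3 + (1/3)*40) = 314751 - (233/3 + 40/3) = 314751 - 1*91 = 314751 - 91 = 314660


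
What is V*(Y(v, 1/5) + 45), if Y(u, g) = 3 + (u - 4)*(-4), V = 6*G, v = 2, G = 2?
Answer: 672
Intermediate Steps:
V = 12 (V = 6*2 = 12)
Y(u, g) = 19 - 4*u (Y(u, g) = 3 + (-4 + u)*(-4) = 3 + (16 - 4*u) = 19 - 4*u)
V*(Y(v, 1/5) + 45) = 12*((19 - 4*2) + 45) = 12*((19 - 8) + 45) = 12*(11 + 45) = 12*56 = 672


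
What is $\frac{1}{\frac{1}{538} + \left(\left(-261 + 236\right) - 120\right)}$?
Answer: $- \frac{538}{78009} \approx -0.0068966$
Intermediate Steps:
$\frac{1}{\frac{1}{538} + \left(\left(-261 + 236\right) - 120\right)} = \frac{1}{\frac{1}{538} - 145} = \frac{1}{- \frac{78009}{538}} = - \frac{538}{78009}$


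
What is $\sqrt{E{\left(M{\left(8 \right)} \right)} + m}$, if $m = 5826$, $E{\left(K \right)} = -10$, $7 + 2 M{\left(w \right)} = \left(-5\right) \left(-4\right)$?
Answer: $2 \sqrt{1454} \approx 76.263$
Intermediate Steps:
$M{\left(w \right)} = \frac{13}{2}$ ($M{\left(w \right)} = - \frac{7}{2} + \frac{\left(-5\right) \left(-4\right)}{2} = - \frac{7}{2} + \frac{1}{2} \cdot 20 = - \frac{7}{2} + 10 = \frac{13}{2}$)
$\sqrt{E{\left(M{\left(8 \right)} \right)} + m} = \sqrt{-10 + 5826} = \sqrt{5816} = 2 \sqrt{1454}$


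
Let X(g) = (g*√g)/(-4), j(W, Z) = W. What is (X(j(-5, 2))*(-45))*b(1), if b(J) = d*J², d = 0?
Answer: 0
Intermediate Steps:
b(J) = 0 (b(J) = 0*J² = 0)
X(g) = -g^(3/2)/4 (X(g) = g^(3/2)*(-¼) = -g^(3/2)/4)
(X(j(-5, 2))*(-45))*b(1) = (-(-5)*I*√5/4*(-45))*0 = ((5*I*√5/4)*(-45))*0 = -225*I*√5/4*0 = 0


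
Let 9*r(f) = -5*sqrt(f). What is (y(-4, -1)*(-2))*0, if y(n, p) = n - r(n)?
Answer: 0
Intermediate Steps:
r(f) = -5*sqrt(f)/9 (r(f) = (-5*sqrt(f))/9 = -5*sqrt(f)/9)
y(n, p) = n + 5*sqrt(n)/9 (y(n, p) = n - (-5)*sqrt(n)/9 = n + 5*sqrt(n)/9)
(y(-4, -1)*(-2))*0 = ((-4 + 5*sqrt(-4)/9)*(-2))*0 = ((-4 + 5*(2*I)/9)*(-2))*0 = ((-4 + 10*I/9)*(-2))*0 = (8 - 20*I/9)*0 = 0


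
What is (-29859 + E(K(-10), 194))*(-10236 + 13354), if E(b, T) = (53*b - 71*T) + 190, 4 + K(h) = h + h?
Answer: -139421370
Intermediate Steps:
K(h) = -4 + 2*h (K(h) = -4 + (h + h) = -4 + 2*h)
E(b, T) = 190 - 71*T + 53*b (E(b, T) = (-71*T + 53*b) + 190 = 190 - 71*T + 53*b)
(-29859 + E(K(-10), 194))*(-10236 + 13354) = (-29859 + (190 - 71*194 + 53*(-4 + 2*(-10))))*(-10236 + 13354) = (-29859 + (190 - 13774 + 53*(-4 - 20)))*3118 = (-29859 + (190 - 13774 + 53*(-24)))*3118 = (-29859 + (190 - 13774 - 1272))*3118 = (-29859 - 14856)*3118 = -44715*3118 = -139421370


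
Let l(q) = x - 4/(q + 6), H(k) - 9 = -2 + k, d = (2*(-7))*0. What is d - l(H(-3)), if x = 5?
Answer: -23/5 ≈ -4.6000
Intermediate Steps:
d = 0 (d = -14*0 = 0)
H(k) = 7 + k (H(k) = 9 + (-2 + k) = 7 + k)
l(q) = 5 - 4/(6 + q) (l(q) = 5 - 4/(q + 6) = 5 - 4/(6 + q))
d - l(H(-3)) = 0 - (26 + 5*(7 - 3))/(6 + (7 - 3)) = 0 - (26 + 5*4)/(6 + 4) = 0 - (26 + 20)/10 = 0 - 46/10 = 0 - 1*23/5 = 0 - 23/5 = -23/5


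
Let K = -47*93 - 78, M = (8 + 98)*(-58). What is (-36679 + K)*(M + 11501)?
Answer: -220158184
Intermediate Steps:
M = -6148 (M = 106*(-58) = -6148)
K = -4449 (K = -4371 - 78 = -4449)
(-36679 + K)*(M + 11501) = (-36679 - 4449)*(-6148 + 11501) = -41128*5353 = -220158184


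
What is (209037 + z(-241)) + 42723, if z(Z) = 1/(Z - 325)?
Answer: 142496159/566 ≈ 2.5176e+5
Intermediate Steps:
z(Z) = 1/(-325 + Z)
(209037 + z(-241)) + 42723 = (209037 + 1/(-325 - 241)) + 42723 = (209037 + 1/(-566)) + 42723 = (209037 - 1/566) + 42723 = 118314941/566 + 42723 = 142496159/566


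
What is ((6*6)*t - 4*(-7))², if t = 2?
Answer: 10000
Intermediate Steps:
((6*6)*t - 4*(-7))² = ((6*6)*2 - 4*(-7))² = (36*2 + 28)² = (72 + 28)² = 100² = 10000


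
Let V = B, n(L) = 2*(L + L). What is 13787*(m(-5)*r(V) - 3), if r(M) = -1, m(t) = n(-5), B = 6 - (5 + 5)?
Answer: 234379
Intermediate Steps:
n(L) = 4*L (n(L) = 2*(2*L) = 4*L)
B = -4 (B = 6 - 1*10 = 6 - 10 = -4)
m(t) = -20 (m(t) = 4*(-5) = -20)
V = -4
13787*(m(-5)*r(V) - 3) = 13787*(-20*(-1) - 3) = 13787*(20 - 3) = 13787*17 = 234379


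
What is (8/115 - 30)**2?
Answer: 11847364/13225 ≈ 895.83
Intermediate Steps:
(8/115 - 30)**2 = (-3442/115)**2 = 11847364/13225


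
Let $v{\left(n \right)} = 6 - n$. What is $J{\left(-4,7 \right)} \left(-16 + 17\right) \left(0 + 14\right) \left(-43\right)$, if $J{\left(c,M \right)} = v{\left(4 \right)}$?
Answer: $-1204$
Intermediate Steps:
$J{\left(c,M \right)} = 2$ ($J{\left(c,M \right)} = 6 - 4 = 2$)
$J{\left(-4,7 \right)} \left(-16 + 17\right) \left(0 + 14\right) \left(-43\right) = 2 \left(-16 + 17\right) \left(0 + 14\right) \left(-43\right) = 2 \cdot 1 \cdot 14 \left(-43\right) = 2 \cdot 14 \left(-43\right) = 28 \left(-43\right) = -1204$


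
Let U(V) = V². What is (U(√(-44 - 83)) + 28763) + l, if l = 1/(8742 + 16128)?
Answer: 712177321/24870 ≈ 28636.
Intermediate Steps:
l = 1/24870 ≈ 4.0209e-5
(U(√(-44 - 83)) + 28763) + l = ((√(-44 - 83))² + 28763) + 1/24870 = ((√(-127))² + 28763) + 1/24870 = ((I*√127)² + 28763) + 1/24870 = (-127 + 28763) + 1/24870 = 28636 + 1/24870 = 712177321/24870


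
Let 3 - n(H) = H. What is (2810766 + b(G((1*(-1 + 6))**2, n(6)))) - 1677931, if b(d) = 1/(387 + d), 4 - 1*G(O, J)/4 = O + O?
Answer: 229965506/203 ≈ 1.1328e+6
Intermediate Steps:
n(H) = 3 - H
G(O, J) = 16 - 8*O (G(O, J) = 16 - 4*(O + O) = 16 - 8*O)
(2810766 + b(G((1*(-1 + 6))**2, n(6)))) - 1677931 = (2810766 + 1/(387 + (16 - 8*(-1 + 6)**2))) - 1677931 = (2810766 + 1/(387 + (16 - 8*(1*5)**2))) - 1677931 = (2810766 + 1/(387 + (16 - 8*5**2))) - 1677931 = (2810766 + 1/(387 + (16 - 8*25))) - 1677931 = (2810766 + 1/(387 + (16 - 200))) - 1677931 = (2810766 + 1/(387 - 184)) - 1677931 = (2810766 + 1/203) - 1677931 = 570585499/203 - 1677931 = 229965506/203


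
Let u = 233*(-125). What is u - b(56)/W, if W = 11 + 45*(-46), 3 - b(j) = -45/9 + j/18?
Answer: -539715331/18531 ≈ -29125.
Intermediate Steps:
b(j) = 8 - j/18 (b(j) = 3 - (-45/9 + j/18) = 3 - (-45*⅑ + j*(1/18)) = 3 - (-5 + j/18) = 3 + (5 - j/18) = 8 - j/18)
u = -29125
W = -2059 (W = 11 - 2070 = -2059)
u - b(56)/W = -29125 - (8 - 1/18*56)/(-2059) = -29125 - (8 - 28/9)*(-1)/2059 = -29125 - 44*(-1)/(9*2059) = -29125 - 1*(-44/18531) = -29125 + 44/18531 = -539715331/18531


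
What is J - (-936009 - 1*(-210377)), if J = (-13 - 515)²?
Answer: 1004416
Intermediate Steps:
J = 278784 (J = (-528)² = 278784)
J - (-936009 - 1*(-210377)) = 278784 - (-936009 - 1*(-210377)) = 278784 - (-936009 + 210377) = 278784 - 1*(-725632) = 278784 + 725632 = 1004416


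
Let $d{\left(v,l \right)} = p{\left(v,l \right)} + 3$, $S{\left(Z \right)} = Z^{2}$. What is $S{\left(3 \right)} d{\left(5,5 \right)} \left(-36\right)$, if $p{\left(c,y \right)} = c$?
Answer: $-2592$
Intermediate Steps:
$d{\left(v,l \right)} = 3 + v$ ($d{\left(v,l \right)} = v + 3 = 3 + v$)
$S{\left(3 \right)} d{\left(5,5 \right)} \left(-36\right) = 3^{2} \left(3 + 5\right) \left(-36\right) = 9 \cdot 8 \left(-36\right) = 72 \left(-36\right) = -2592$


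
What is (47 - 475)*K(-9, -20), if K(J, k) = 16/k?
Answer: 1712/5 ≈ 342.40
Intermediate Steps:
(47 - 475)*K(-9, -20) = (47 - 475)*(16/(-20)) = -6848*(-1)/20 = -428*(-⅘) = 1712/5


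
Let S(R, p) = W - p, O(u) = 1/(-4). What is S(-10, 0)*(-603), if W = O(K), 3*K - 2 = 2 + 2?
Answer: 603/4 ≈ 150.75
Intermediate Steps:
K = 2 (K = ⅔ + (2 + 2)/3 = ⅔ + (⅓)*4 = ⅔ + 4/3 = 2)
O(u) = -¼
W = -¼ ≈ -0.25000
S(R, p) = -¼ - p
S(-10, 0)*(-603) = (-¼ - 1*0)*(-603) = (-¼ + 0)*(-603) = -¼*(-603) = 603/4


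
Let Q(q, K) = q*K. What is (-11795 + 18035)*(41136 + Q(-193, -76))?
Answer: 348216960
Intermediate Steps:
Q(q, K) = K*q
(-11795 + 18035)*(41136 + Q(-193, -76)) = (-11795 + 18035)*(41136 - 76*(-193)) = 6240*(41136 + 14668) = 6240*55804 = 348216960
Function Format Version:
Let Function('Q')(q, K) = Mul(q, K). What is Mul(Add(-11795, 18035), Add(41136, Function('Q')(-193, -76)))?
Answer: 348216960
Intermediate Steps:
Function('Q')(q, K) = Mul(K, q)
Mul(Add(-11795, 18035), Add(41136, Function('Q')(-193, -76))) = Mul(Add(-11795, 18035), Add(41136, Mul(-76, -193))) = Mul(6240, Add(41136, 14668)) = Mul(6240, 55804) = 348216960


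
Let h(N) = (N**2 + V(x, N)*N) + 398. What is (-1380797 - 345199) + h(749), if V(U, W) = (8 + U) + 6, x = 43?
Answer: -1121904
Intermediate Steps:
V(U, W) = 14 + U
h(N) = 398 + N**2 + 57*N (h(N) = (N**2 + (14 + 43)*N) + 398 = (N**2 + 57*N) + 398 = 398 + N**2 + 57*N)
(-1380797 - 345199) + h(749) = (-1380797 - 345199) + (398 + 749**2 + 57*749) = -1725996 + (398 + 561001 + 42693) = -1725996 + 604092 = -1121904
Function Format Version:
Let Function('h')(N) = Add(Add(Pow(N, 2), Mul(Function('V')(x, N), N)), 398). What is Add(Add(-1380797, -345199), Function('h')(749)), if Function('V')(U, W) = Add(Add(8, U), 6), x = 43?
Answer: -1121904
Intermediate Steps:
Function('V')(U, W) = Add(14, U)
Function('h')(N) = Add(398, Pow(N, 2), Mul(57, N)) (Function('h')(N) = Add(Add(Pow(N, 2), Mul(Add(14, 43), N)), 398) = Add(Add(Pow(N, 2), Mul(57, N)), 398) = Add(398, Pow(N, 2), Mul(57, N)))
Add(Add(-1380797, -345199), Function('h')(749)) = Add(Add(-1380797, -345199), Add(398, Pow(749, 2), Mul(57, 749))) = Add(-1725996, Add(398, 561001, 42693)) = Add(-1725996, 604092) = -1121904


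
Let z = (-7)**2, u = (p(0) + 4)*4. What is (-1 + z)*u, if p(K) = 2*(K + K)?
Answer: 768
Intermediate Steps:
p(K) = 4*K (p(K) = 2*(2*K) = 4*K)
u = 16 (u = (4*0 + 4)*4 = (0 + 4)*4 = 4*4 = 16)
z = 49
(-1 + z)*u = (-1 + 49)*16 = 48*16 = 768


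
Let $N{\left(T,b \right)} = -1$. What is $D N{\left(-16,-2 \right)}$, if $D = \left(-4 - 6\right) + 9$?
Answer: $1$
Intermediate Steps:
$D = -1$ ($D = -10 + 9 = -1$)
$D N{\left(-16,-2 \right)} = \left(-1\right) \left(-1\right) = 1$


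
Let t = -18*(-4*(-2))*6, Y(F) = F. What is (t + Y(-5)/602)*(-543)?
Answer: 282432219/602 ≈ 4.6916e+5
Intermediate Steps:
t = -864 (t = -144*6 = -18*48 = -864)
(t + Y(-5)/602)*(-543) = (-864 - 5/602)*(-543) = -520133/602*(-543) = 282432219/602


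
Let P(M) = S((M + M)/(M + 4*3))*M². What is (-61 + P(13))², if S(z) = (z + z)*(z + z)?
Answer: 175436160201/390625 ≈ 4.4912e+5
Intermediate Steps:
S(z) = 4*z² (S(z) = (2*z)*(2*z) = 4*z²)
P(M) = 16*M⁴/(12 + M)² (P(M) = (4*((M + M)/(M + 4*3))²)*M² = (4*((2*M)/(M + 12))²)*M² = (4*((2*M)/(12 + M))²)*M² = (4*(2*M/(12 + M))²)*M² = (4*(4*M²/(12 + M)²))*M² = (16*M²/(12 + M)²)*M² = 16*M⁴/(12 + M)²)
(-61 + P(13))² = (-61 + 16*13⁴/(12 + 13)²)² = (-61 + 16*28561/25²)² = (-61 + 16*28561*(1/625))² = (-61 + 456976/625)² = (418851/625)² = 175436160201/390625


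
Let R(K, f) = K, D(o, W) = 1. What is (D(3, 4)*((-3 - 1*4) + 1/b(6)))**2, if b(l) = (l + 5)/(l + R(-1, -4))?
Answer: 5184/121 ≈ 42.843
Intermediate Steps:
b(l) = (5 + l)/(-1 + l) (b(l) = (l + 5)/(l - 1) = (5 + l)/(-1 + l))
(D(3, 4)*((-3 - 1*4) + 1/b(6)))**2 = (1*((-3 - 1*4) + 1/((5 + 6)/(-1 + 6))))**2 = (1*((-3 - 4) + 1/(11/5)))**2 = (1*(-7 + 1/((1/5)*11)))**2 = (1*(-7 + 1/(11/5)))**2 = (1*(-7 + 5/11))**2 = (1*(-72/11))**2 = (-72/11)**2 = 5184/121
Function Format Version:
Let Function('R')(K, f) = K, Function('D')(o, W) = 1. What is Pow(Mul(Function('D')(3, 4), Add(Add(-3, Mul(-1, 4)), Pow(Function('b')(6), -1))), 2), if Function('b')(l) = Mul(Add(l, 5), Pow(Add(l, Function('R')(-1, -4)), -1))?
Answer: Rational(5184, 121) ≈ 42.843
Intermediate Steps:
Function('b')(l) = Mul(Pow(Add(-1, l), -1), Add(5, l)) (Function('b')(l) = Mul(Add(l, 5), Pow(Add(l, -1), -1)) = Mul(Add(5, l), Pow(Add(-1, l), -1)) = Mul(Pow(Add(-1, l), -1), Add(5, l)))
Pow(Mul(Function('D')(3, 4), Add(Add(-3, Mul(-1, 4)), Pow(Function('b')(6), -1))), 2) = Pow(Mul(1, Add(Add(-3, Mul(-1, 4)), Pow(Mul(Pow(Add(-1, 6), -1), Add(5, 6)), -1))), 2) = Pow(Mul(1, Add(Add(-3, -4), Pow(Mul(Pow(5, -1), 11), -1))), 2) = Pow(Mul(1, Add(-7, Pow(Mul(Rational(1, 5), 11), -1))), 2) = Pow(Mul(1, Add(-7, Pow(Rational(11, 5), -1))), 2) = Pow(Mul(1, Add(-7, Rational(5, 11))), 2) = Pow(Mul(1, Rational(-72, 11)), 2) = Pow(Rational(-72, 11), 2) = Rational(5184, 121)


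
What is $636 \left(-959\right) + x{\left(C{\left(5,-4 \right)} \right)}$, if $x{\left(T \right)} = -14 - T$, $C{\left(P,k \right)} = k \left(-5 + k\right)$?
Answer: $-609974$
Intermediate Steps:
$636 \left(-959\right) + x{\left(C{\left(5,-4 \right)} \right)} = 636 \left(-959\right) - \left(14 - 4 \left(-5 - 4\right)\right) = -609924 - \left(14 - -36\right) = -609924 - 50 = -609974$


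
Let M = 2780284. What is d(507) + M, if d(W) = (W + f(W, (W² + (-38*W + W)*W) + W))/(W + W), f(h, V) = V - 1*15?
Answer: 936651737/338 ≈ 2.7712e+6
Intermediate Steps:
f(h, V) = -15 + V (f(h, V) = V - 15 = -15 + V)
d(W) = (-15 - 36*W² + 2*W)/(2*W) (d(W) = (W + (-15 + ((W² + (-38*W + W)*W) + W)))/(W + W) = (W + (-15 + ((W² + (-37*W)*W) + W)))/((2*W)) = (W + (-15 + ((W² - 37*W²) + W)))*(1/(2*W)) = (W + (-15 + (-36*W² + W)))*(1/(2*W)) = (W + (-15 + (W - 36*W²)))*(1/(2*W)) = (W + (-15 + W - 36*W²))*(1/(2*W)) = (-15 - 36*W² + 2*W)*(1/(2*W)) = (-15 - 36*W² + 2*W)/(2*W))
d(507) + M = (1 - 18*507 - 15/2/507) + 2780284 = (1 - 9126 - 15/2*1/507) + 2780284 = (1 - 9126 - 5/338) + 2780284 = -3084255/338 + 2780284 = 936651737/338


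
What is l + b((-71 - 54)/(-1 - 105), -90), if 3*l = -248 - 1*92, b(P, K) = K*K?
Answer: 23960/3 ≈ 7986.7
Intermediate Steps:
b(P, K) = K²
l = -340/3 (l = (-248 - 1*92)/3 = (-248 - 92)/3 = (⅓)*(-340) = -340/3 ≈ -113.33)
l + b((-71 - 54)/(-1 - 105), -90) = -340/3 + (-90)² = -340/3 + 8100 = 23960/3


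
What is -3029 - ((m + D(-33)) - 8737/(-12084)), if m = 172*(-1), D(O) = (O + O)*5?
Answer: -30545005/12084 ≈ -2527.7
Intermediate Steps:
D(O) = 10*O (D(O) = (2*O)*5 = 10*O)
m = -172
-3029 - ((m + D(-33)) - 8737/(-12084)) = -3029 - ((-172 + 10*(-33)) - 8737/(-12084)) = -3029 - ((-172 - 330) - 8737*(-1/12084)) = -3029 - (-502 + 8737/12084) = -3029 - 1*(-6057431/12084) = -3029 + 6057431/12084 = -30545005/12084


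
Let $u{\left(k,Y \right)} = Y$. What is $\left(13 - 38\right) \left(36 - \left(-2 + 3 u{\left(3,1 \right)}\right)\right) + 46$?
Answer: $-829$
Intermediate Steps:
$\left(13 - 38\right) \left(36 - \left(-2 + 3 u{\left(3,1 \right)}\right)\right) + 46 = \left(13 - 38\right) \left(36 + \left(\left(-3\right) 1 + 2\right)\right) + 46 = \left(13 - 38\right) \left(36 + \left(-3 + 2\right)\right) + 46 = - 25 \left(36 - 1\right) + 46 = \left(-25\right) 35 + 46 = -875 + 46 = -829$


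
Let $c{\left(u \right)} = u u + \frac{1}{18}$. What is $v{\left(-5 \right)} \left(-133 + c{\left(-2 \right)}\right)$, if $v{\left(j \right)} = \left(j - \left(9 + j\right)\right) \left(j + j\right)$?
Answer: $-11605$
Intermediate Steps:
$c{\left(u \right)} = \frac{1}{18} + u^{2}$ ($c{\left(u \right)} = u^{2} + \frac{1}{18} = \frac{1}{18} + u^{2}$)
$v{\left(j \right)} = - 18 j$ ($v{\left(j \right)} = - 9 \cdot 2 j = - 18 j$)
$v{\left(-5 \right)} \left(-133 + c{\left(-2 \right)}\right) = \left(-18\right) \left(-5\right) \left(-133 + \left(\frac{1}{18} + \left(-2\right)^{2}\right)\right) = 90 \left(-133 + \left(\frac{1}{18} + 4\right)\right) = 90 \left(-133 + \frac{73}{18}\right) = 90 \left(- \frac{2321}{18}\right) = -11605$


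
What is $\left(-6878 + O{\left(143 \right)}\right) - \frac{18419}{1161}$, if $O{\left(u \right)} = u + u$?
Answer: $- \frac{7671731}{1161} \approx -6607.9$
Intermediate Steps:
$O{\left(u \right)} = 2 u$
$\left(-6878 + O{\left(143 \right)}\right) - \frac{18419}{1161} = \left(-6878 + 2 \cdot 143\right) - \frac{18419}{1161} = \left(-6878 + 286\right) - \frac{18419}{1161} = -6592 - \frac{18419}{1161} = - \frac{7671731}{1161}$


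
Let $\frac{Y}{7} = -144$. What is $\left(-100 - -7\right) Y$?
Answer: $93744$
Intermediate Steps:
$Y = -1008$ ($Y = 7 \left(-144\right) = -1008$)
$\left(-100 - -7\right) Y = \left(-100 - -7\right) \left(-1008\right) = \left(-100 + \left(-27 + 34\right)\right) \left(-1008\right) = \left(-100 + 7\right) \left(-1008\right) = \left(-93\right) \left(-1008\right) = 93744$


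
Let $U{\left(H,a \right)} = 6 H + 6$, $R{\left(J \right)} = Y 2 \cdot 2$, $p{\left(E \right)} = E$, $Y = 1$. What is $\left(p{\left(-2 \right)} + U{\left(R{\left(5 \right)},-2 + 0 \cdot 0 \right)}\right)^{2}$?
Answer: $784$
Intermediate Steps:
$R{\left(J \right)} = 4$ ($R{\left(J \right)} = 1 \cdot 2 \cdot 2 = 2 \cdot 2 = 4$)
$U{\left(H,a \right)} = 6 + 6 H$
$\left(p{\left(-2 \right)} + U{\left(R{\left(5 \right)},-2 + 0 \cdot 0 \right)}\right)^{2} = \left(-2 + \left(6 + 6 \cdot 4\right)\right)^{2} = \left(-2 + \left(6 + 24\right)\right)^{2} = \left(-2 + 30\right)^{2} = 28^{2} = 784$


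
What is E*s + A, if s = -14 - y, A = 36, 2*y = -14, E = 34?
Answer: -202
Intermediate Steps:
y = -7 (y = (½)*(-14) = -7)
s = -7 (s = -14 - 1*(-7) = -14 + 7 = -7)
E*s + A = 34*(-7) + 36 = -238 + 36 = -202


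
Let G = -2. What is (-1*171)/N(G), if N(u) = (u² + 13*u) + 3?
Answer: 9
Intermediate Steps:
N(u) = 3 + u² + 13*u
(-1*171)/N(G) = (-1*171)/(3 + (-2)² + 13*(-2)) = -171/(3 + 4 - 26) = -171/(-19) = -171*(-1/19) = 9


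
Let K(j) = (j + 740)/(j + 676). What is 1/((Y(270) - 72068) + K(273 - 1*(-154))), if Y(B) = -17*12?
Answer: -1103/79714849 ≈ -1.3837e-5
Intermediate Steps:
Y(B) = -204
K(j) = (740 + j)/(676 + j)
1/((Y(270) - 72068) + K(273 - 1*(-154))) = 1/((-204 - 72068) + (740 + (273 - 1*(-154)))/(676 + (273 - 1*(-154)))) = 1/(-72272 + (740 + (273 + 154))/(676 + (273 + 154))) = 1/(-72272 + (740 + 427)/(676 + 427)) = 1/(-72272 + 1167/1103) = 1/(-79714849/1103) = -1103/79714849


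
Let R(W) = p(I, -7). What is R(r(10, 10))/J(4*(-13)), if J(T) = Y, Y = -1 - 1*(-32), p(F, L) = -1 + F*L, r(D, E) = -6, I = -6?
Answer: 41/31 ≈ 1.3226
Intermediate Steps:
Y = 31 (Y = -1 + 32 = 31)
J(T) = 31
R(W) = 41 (R(W) = -1 - 6*(-7) = -1 + 42 = 41)
R(r(10, 10))/J(4*(-13)) = 41/31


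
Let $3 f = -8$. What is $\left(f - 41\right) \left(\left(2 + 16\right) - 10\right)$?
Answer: $- \frac{1048}{3} \approx -349.33$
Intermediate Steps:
$f = - \frac{8}{3}$ ($f = \frac{1}{3} \left(-8\right) = - \frac{8}{3} \approx -2.6667$)
$\left(f - 41\right) \left(\left(2 + 16\right) - 10\right) = \left(- \frac{8}{3} - 41\right) \left(\left(2 + 16\right) - 10\right) = - \frac{131 \left(18 - 10\right)}{3} = \left(- \frac{131}{3}\right) 8 = - \frac{1048}{3}$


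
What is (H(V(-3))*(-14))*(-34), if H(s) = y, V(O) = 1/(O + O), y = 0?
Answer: 0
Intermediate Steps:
V(O) = 1/(2*O)
H(s) = 0
(H(V(-3))*(-14))*(-34) = (0*(-14))*(-34) = 0*(-34) = 0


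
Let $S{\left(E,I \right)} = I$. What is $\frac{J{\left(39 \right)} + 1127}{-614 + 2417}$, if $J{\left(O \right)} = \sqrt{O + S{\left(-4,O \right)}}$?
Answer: $\frac{1127}{1803} + \frac{\sqrt{78}}{1803} \approx 0.62997$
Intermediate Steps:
$J{\left(O \right)} = \sqrt{2} \sqrt{O}$ ($J{\left(O \right)} = \sqrt{O + O} = \sqrt{2 O} = \sqrt{2} \sqrt{O}$)
$\frac{J{\left(39 \right)} + 1127}{-614 + 2417} = \frac{\sqrt{2} \sqrt{39} + 1127}{-614 + 2417} = \frac{\sqrt{78} + 1127}{1803} = \left(1127 + \sqrt{78}\right) \frac{1}{1803} = \frac{1127}{1803} + \frac{\sqrt{78}}{1803}$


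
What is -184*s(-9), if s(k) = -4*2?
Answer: 1472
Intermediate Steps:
s(k) = -8
-184*s(-9) = -184*(-8) = 1472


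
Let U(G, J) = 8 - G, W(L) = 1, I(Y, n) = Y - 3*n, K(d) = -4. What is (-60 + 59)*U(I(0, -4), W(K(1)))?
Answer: 4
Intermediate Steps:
(-60 + 59)*U(I(0, -4), W(K(1))) = (-60 + 59)*(8 - (0 - 3*(-4))) = -(8 - (0 + 12)) = -(8 - 1*12) = -(8 - 12) = -1*(-4) = 4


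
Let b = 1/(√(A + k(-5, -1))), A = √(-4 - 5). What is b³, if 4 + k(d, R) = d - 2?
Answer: (-11 + 3*I)^(-3/2) ≈ -0.0101 + 0.02393*I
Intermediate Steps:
k(d, R) = -6 + d (k(d, R) = -4 + (d - 2) = -4 + (-2 + d) = -6 + d)
A = 3*I (A = √(-9) = 3*I ≈ 3.0*I)
b = (-11 + 3*I)^(-½) (b = 1/(√(3*I + (-6 - 5))) = 1/(√(3*I - 11)) = 1/(√(-11 + 3*I)) = (-11 + 3*I)^(-½) ≈ 0.039309 - 0.29353*I)
b³ = ((-11 + 3*I)^(-½))³ = (-11 + 3*I)^(-3/2)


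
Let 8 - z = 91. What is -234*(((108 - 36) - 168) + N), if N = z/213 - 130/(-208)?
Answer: 6364137/284 ≈ 22409.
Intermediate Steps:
z = -83 (z = 8 - 1*91 = 8 - 91 = -83)
N = 401/1704 (N = -83/213 - 130/(-208) = -83*1/213 - 130*(-1/208) = -83/213 + 5/8 = 401/1704 ≈ 0.23533)
-234*(((108 - 36) - 168) + N) = -234*(((108 - 36) - 168) + 401/1704) = -234*((72 - 168) + 401/1704) = -234*(-96 + 401/1704) = -234*(-163183/1704) = 6364137/284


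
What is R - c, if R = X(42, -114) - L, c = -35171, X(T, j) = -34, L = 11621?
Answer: 23516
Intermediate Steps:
R = -11655 (R = -34 - 1*11621 = -34 - 11621 = -11655)
R - c = -11655 - 1*(-35171) = -11655 + 35171 = 23516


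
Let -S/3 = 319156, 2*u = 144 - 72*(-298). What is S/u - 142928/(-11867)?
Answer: -818220863/10680300 ≈ -76.610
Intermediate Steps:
u = 10800 (u = (144 - 72*(-298))/2 = (144 + 21456)/2 = (½)*21600 = 10800)
S = -957468 (S = -3*319156 = -957468)
S/u - 142928/(-11867) = -957468/10800 - 142928/(-11867) = -957468*1/10800 - 142928*(-1/11867) = -79789/900 + 142928/11867 = -818220863/10680300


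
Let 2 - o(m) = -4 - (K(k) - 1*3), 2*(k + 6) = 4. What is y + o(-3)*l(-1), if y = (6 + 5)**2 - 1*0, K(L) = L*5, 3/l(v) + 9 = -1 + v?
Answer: 1382/11 ≈ 125.64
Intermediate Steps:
k = -4 (k = -6 + (1/2)*4 = -6 + 2 = -4)
l(v) = 3/(-10 + v) (l(v) = 3/(-9 + (-1 + v)) = 3/(-10 + v))
K(L) = 5*L
y = 121 (y = 11**2 + 0 = 121 + 0 = 121)
o(m) = -17 (o(m) = 2 - (-4 - (5*(-4) - 1*3)) = 2 - (-4 - (-20 - 3)) = 2 - (-4 - 1*(-23)) = 2 - (-4 + 23) = 2 - 1*19 = 2 - 19 = -17)
y + o(-3)*l(-1) = 121 - 51/(-10 - 1) = 121 - 51/(-11) = 121 - 51*(-1)/11 = 121 - 17*(-3/11) = 121 + 51/11 = 1382/11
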